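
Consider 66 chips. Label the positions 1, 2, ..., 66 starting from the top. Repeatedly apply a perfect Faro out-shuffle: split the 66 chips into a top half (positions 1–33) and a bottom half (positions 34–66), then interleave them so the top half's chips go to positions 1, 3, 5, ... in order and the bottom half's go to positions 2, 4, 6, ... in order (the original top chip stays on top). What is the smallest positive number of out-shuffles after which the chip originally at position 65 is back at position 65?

12

Follow position 65 under repeated out-shuffles:
65 → 64 → 62 → 58 → 50 → 34 → 2 → 3 → 5 → 9 → 17 → 33 → 65
It first returns after 12 out-shuffles.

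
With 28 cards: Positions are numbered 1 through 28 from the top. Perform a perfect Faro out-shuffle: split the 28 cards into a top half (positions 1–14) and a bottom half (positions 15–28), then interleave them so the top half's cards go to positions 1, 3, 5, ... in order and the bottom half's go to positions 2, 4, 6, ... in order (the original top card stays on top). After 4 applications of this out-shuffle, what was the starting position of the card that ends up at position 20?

Work backwards from position 20, undoing one out-shuffle at a time:
20 ← 24 ← 26 ← 27 ← 14
So the card now at position 20 started at position 14.

14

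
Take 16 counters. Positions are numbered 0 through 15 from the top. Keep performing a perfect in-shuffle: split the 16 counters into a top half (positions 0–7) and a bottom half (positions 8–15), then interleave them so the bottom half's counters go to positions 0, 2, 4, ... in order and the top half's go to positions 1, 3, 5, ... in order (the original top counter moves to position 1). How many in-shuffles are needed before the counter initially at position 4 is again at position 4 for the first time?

8

Follow position 4 under repeated in-shuffles:
4 → 9 → 2 → 5 → 11 → 6 → 13 → 10 → 4
It first returns after 8 in-shuffles.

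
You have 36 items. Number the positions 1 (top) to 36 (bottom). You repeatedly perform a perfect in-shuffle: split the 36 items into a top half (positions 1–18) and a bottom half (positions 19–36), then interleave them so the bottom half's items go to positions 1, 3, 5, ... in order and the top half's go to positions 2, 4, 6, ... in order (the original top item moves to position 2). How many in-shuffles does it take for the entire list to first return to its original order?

The in-shuffle permutes the 36 positions with cycle lengths [36].
Every item is home exactly when every cycle has completed a whole number of laps, i.e. after lcm(36) = 36 in-shuffles.

36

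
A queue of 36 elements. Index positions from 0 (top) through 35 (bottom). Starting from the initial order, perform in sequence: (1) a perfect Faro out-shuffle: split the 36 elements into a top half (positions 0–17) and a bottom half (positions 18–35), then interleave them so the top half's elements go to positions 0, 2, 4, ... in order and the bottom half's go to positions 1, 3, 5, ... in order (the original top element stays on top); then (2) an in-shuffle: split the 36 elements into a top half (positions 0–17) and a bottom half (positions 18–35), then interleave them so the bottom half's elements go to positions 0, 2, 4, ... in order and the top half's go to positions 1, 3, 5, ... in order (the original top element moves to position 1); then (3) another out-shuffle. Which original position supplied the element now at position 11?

23

Undo the operations in reverse order, starting from position 11:
  undo op 3 (out-shuffle, from bottom half): 11 ← 23
  undo op 2 (in-shuffle, from top half): 23 ← 11
  undo op 1 (out-shuffle, from bottom half): 11 ← 23
So the element at position 11 came from original position 23.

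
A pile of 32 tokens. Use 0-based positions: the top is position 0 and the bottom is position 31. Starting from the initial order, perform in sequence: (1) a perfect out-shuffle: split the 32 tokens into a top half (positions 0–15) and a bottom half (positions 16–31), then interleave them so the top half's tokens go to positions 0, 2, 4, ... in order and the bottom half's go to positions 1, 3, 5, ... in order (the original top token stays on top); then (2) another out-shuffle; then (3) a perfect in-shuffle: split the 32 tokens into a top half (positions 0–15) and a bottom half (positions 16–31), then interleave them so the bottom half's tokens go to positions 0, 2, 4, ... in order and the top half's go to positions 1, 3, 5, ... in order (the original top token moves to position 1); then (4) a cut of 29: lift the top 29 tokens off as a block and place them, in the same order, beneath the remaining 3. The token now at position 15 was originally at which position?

21

Undo the operations in reverse order, starting from position 15:
  undo op 4 (cut 29): 15 ← 12
  undo op 3 (in-shuffle, from bottom half): 12 ← 22
  undo op 2 (out-shuffle, from top half): 22 ← 11
  undo op 1 (out-shuffle, from bottom half): 11 ← 21
So the token at position 15 came from original position 21.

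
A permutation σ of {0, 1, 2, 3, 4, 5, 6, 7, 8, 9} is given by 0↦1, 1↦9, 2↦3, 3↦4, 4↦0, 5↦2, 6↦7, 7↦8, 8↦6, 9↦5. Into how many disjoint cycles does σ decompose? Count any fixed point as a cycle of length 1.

Cycle decomposition: (0 1 9 5 2 3 4) (6 7 8).
2 cycles.

2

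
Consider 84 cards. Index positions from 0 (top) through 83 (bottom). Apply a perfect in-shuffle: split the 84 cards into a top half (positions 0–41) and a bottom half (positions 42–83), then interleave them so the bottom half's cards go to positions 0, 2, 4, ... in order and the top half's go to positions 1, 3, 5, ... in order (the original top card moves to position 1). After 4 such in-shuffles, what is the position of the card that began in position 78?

73

Track the card's position through each in-shuffle:
78 → 72 → 60 → 36 → 73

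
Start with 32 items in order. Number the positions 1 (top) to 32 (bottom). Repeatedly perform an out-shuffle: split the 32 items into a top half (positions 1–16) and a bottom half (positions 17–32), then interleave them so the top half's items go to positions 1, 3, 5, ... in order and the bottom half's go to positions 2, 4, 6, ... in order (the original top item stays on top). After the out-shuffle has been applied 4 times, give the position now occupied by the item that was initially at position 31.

16

Track the item's position through each out-shuffle:
31 → 30 → 28 → 24 → 16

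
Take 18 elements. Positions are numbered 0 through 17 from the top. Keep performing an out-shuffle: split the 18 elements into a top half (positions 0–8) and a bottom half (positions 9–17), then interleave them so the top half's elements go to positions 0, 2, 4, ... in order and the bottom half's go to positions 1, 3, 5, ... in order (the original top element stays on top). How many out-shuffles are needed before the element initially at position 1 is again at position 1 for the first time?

8

Follow position 1 under repeated out-shuffles:
1 → 2 → 4 → 8 → 16 → 15 → 13 → 9 → 1
It first returns after 8 out-shuffles.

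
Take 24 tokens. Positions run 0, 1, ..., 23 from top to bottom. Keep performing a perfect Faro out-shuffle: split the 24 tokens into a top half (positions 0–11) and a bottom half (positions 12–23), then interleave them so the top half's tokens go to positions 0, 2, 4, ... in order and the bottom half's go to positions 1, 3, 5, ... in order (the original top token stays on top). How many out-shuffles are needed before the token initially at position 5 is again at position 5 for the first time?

Follow position 5 under repeated out-shuffles:
5 → 10 → 20 → 17 → 11 → 22 → 21 → 19 → 15 → 7 → 14 → 5
It first returns after 11 out-shuffles.

11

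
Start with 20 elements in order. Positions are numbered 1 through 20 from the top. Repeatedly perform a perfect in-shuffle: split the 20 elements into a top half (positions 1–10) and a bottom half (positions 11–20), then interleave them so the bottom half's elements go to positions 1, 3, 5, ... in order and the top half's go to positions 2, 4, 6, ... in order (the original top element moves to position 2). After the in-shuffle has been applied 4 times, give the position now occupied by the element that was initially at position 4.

Track the element's position through each in-shuffle:
4 → 8 → 16 → 11 → 1

1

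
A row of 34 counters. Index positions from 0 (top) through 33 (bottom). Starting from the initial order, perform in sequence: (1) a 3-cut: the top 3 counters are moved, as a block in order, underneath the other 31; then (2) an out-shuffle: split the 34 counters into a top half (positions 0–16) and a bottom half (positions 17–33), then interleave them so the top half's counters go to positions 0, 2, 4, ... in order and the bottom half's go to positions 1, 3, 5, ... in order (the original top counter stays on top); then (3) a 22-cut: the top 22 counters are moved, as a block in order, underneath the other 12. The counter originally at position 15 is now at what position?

2

Track the counter from position 15 forward through each operation:
  after op 1 (cut 3): 15 → 12
  after op 2 (out-shuffle): 12 → 24
  after op 3 (cut 22): 24 → 2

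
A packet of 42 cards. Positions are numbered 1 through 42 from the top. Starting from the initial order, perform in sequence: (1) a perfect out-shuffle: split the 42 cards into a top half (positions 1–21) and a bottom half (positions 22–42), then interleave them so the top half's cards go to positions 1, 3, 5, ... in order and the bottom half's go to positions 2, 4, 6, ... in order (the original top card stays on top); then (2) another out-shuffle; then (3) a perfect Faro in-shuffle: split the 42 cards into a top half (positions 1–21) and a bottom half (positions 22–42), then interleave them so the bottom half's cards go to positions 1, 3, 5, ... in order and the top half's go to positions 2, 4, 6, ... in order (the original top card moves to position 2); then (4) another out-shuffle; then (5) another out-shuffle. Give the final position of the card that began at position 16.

34

Track the card from position 16 forward through each operation:
  after op 1 (out-shuffle): 16 → 31
  after op 2 (out-shuffle): 31 → 20
  after op 3 (in-shuffle): 20 → 40
  after op 4 (out-shuffle): 40 → 38
  after op 5 (out-shuffle): 38 → 34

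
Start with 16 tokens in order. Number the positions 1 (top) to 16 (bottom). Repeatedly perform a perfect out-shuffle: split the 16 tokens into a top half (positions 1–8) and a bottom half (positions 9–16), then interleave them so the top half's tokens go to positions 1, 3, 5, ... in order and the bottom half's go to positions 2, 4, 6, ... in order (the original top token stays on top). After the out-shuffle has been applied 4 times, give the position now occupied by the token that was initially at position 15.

15

Track the token's position through each out-shuffle:
15 → 14 → 12 → 8 → 15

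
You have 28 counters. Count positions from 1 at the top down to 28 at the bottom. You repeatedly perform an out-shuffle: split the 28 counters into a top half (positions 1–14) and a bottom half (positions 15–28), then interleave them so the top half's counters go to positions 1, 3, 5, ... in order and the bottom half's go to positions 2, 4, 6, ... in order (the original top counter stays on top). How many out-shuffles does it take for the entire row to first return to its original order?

The out-shuffle permutes the 28 positions with cycle lengths [1, 1, 2, 6, 18].
Every counter is home exactly when every cycle has completed a whole number of laps, i.e. after lcm(1, 2, 6, 18) = 18 out-shuffles.

18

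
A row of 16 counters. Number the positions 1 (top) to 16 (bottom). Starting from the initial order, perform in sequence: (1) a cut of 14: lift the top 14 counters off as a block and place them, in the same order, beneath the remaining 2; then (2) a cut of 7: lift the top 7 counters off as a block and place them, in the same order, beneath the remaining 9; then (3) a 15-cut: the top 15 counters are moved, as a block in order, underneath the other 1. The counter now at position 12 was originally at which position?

Undo the operations in reverse order, starting from position 12:
  undo op 3 (cut 15): 12 ← 11
  undo op 2 (cut 7): 11 ← 2
  undo op 1 (cut 14): 2 ← 16
So the counter at position 12 came from original position 16.

16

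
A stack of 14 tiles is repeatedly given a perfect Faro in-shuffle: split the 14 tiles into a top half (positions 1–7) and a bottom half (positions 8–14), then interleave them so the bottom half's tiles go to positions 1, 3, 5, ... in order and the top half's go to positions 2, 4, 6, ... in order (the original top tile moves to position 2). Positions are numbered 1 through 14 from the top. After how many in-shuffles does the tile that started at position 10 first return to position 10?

Follow position 10 under repeated in-shuffles:
10 → 5 → 10
It first returns after 2 in-shuffles.

2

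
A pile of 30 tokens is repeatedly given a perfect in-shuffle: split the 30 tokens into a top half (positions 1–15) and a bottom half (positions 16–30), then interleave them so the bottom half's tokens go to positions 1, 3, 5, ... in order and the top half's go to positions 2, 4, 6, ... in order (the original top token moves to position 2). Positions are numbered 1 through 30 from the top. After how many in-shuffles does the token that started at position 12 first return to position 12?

5

Follow position 12 under repeated in-shuffles:
12 → 24 → 17 → 3 → 6 → 12
It first returns after 5 in-shuffles.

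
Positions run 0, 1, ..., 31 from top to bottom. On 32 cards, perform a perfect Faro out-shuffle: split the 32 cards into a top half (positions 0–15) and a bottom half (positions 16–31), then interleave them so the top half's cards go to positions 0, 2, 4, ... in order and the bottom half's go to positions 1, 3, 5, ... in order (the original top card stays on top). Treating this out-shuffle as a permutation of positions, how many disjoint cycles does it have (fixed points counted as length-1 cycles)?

8

Trace each unvisited position around until it returns:
(0) (1 2 4 8 16) (3 6 12 24 17) (5 10 20 9 18) (7 14 28 25 19) (11 22 13 26 21) (15 30 29 27 23) (31)
8 cycles in total.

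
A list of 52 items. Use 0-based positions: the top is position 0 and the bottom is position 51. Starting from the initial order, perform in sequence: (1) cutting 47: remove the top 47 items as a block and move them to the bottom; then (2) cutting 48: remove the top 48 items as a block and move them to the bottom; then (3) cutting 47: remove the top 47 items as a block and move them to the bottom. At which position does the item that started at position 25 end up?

Track the item from position 25 forward through each operation:
  after op 1 (cut 47): 25 → 30
  after op 2 (cut 48): 30 → 34
  after op 3 (cut 47): 34 → 39

39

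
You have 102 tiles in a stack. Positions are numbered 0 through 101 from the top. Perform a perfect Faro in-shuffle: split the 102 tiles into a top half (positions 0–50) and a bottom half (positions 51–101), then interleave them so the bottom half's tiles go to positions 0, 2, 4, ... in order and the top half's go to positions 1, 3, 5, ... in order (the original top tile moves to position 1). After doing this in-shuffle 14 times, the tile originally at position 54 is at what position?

Track position through each in-shuffle: 54 → 6 → 13 → 27 → 55 → ... (continuing for 14 shuffles total) → 75.

75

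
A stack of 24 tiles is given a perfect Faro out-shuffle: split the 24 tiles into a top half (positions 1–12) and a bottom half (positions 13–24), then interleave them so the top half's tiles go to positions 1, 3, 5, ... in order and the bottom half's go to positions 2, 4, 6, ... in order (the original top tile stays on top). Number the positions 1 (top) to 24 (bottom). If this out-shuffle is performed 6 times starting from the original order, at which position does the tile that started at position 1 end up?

1

Position 1 is a fixed point of every out-shuffle, so the tile never moves.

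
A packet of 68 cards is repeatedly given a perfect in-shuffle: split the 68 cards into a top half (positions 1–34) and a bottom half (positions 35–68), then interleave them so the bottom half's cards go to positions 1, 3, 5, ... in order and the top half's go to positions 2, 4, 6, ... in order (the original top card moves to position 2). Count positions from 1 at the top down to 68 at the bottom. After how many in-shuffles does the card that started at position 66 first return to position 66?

11

Follow position 66 under repeated in-shuffles:
66 → 63 → 57 → 45 → 21 → 42 → 15 → 30 → 60 → 51 → 33 → 66
It first returns after 11 in-shuffles.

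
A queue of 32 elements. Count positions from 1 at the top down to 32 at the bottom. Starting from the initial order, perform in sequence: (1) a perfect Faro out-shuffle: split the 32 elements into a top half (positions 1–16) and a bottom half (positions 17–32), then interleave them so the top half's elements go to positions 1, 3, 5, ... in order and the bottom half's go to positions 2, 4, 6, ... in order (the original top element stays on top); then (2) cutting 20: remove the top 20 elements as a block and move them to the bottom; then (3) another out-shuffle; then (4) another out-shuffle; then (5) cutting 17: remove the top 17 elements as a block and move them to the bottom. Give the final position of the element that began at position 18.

13

Track the element from position 18 forward through each operation:
  after op 1 (out-shuffle): 18 → 4
  after op 2 (cut 20): 4 → 16
  after op 3 (out-shuffle): 16 → 31
  after op 4 (out-shuffle): 31 → 30
  after op 5 (cut 17): 30 → 13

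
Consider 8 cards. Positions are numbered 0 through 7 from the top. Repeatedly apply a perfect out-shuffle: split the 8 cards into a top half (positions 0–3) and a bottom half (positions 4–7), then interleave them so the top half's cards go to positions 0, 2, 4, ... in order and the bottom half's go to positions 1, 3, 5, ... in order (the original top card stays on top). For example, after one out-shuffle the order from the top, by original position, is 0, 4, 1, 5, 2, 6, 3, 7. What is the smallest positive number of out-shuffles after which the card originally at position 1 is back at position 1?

Follow position 1 under repeated out-shuffles:
1 → 2 → 4 → 1
It first returns after 3 out-shuffles.

3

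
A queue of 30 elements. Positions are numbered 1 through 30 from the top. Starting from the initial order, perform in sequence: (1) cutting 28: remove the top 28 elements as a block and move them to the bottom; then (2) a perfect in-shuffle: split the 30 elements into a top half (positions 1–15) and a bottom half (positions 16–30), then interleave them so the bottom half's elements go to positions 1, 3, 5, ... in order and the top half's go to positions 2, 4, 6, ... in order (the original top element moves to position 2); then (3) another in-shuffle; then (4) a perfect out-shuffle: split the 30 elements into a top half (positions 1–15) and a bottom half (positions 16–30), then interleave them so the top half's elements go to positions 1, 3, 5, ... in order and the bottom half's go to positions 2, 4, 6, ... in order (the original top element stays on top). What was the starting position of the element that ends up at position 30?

Undo the operations in reverse order, starting from position 30:
  undo op 4 (out-shuffle, from bottom half): 30 ← 30
  undo op 3 (in-shuffle, from top half): 30 ← 15
  undo op 2 (in-shuffle, from bottom half): 15 ← 23
  undo op 1 (cut 28): 23 ← 21
So the element at position 30 came from original position 21.

21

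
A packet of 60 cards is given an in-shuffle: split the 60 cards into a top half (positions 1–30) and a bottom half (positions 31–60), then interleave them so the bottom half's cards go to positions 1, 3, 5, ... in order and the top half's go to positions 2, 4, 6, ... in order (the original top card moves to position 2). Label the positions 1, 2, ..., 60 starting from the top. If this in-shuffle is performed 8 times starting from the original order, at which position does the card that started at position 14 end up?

Track the card's position through each in-shuffle:
14 → 28 → 56 → 51 → 41 → 21 → 42 → 23 → 46

46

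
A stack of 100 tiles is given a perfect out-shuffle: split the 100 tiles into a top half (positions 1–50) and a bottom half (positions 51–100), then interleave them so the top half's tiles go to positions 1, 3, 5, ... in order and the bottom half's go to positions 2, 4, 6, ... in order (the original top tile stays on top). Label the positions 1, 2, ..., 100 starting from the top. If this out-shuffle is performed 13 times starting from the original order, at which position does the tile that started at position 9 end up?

Track position through each out-shuffle: 9 → 17 → 33 → 65 → 30 → ... (continuing for 13 shuffles total) → 98.

98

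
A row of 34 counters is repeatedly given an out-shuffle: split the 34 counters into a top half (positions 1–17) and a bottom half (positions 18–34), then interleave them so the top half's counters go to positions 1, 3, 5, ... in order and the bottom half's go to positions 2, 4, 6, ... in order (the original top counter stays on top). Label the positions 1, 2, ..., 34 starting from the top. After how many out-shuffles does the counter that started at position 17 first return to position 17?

10

Follow position 17 under repeated out-shuffles:
17 → 33 → 32 → 30 → 26 → 18 → 2 → 3 → 5 → 9 → 17
It first returns after 10 out-shuffles.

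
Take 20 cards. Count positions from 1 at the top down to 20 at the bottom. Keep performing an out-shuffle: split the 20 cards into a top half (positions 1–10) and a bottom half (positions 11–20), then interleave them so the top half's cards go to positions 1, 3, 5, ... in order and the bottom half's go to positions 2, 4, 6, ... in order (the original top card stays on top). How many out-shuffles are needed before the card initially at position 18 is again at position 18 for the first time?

18

Follow position 18 under repeated out-shuffles:
18 → 16 → 12 → 4 → 7 → 13 → 6 → 11 → 2 → 3 → 5 → 9 → 17 → 14 → 8 → 15 → 10 → 19 → 18
It first returns after 18 out-shuffles.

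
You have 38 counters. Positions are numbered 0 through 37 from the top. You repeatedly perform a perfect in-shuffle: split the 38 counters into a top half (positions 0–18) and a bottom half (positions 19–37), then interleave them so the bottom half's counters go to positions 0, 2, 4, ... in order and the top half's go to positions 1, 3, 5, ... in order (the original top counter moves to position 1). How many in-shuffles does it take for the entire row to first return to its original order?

12

The in-shuffle permutes the 38 positions with cycle lengths [2, 12, 12, 12].
Every counter is home exactly when every cycle has completed a whole number of laps, i.e. after lcm(2, 12) = 12 in-shuffles.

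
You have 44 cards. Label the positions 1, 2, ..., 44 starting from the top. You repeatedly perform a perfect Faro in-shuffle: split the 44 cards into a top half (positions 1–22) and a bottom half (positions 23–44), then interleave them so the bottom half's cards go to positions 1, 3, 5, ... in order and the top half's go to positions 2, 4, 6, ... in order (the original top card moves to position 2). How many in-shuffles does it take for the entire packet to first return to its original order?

12

The in-shuffle permutes the 44 positions with cycle lengths [2, 4, 4, 4, 6, 12, 12].
Every card is home exactly when every cycle has completed a whole number of laps, i.e. after lcm(2, 4, 6, 12) = 12 in-shuffles.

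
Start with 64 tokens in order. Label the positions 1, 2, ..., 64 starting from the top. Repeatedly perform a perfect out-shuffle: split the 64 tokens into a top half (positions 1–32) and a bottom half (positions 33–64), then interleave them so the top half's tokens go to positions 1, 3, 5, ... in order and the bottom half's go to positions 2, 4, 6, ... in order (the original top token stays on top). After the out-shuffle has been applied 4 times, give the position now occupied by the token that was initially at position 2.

17

Track the token's position through each out-shuffle:
2 → 3 → 5 → 9 → 17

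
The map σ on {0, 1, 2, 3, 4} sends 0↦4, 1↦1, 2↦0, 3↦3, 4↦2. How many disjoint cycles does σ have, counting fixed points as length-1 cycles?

Cycle decomposition: (0 4 2) (1) (3).
3 cycles.

3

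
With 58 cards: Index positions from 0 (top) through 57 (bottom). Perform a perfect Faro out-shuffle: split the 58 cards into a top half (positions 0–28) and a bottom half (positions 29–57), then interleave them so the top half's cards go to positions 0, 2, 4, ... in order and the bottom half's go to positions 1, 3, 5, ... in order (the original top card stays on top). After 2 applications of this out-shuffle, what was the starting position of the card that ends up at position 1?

43

Work backwards from position 1, undoing one out-shuffle at a time:
1 ← 29 ← 43
So the card now at position 1 started at position 43.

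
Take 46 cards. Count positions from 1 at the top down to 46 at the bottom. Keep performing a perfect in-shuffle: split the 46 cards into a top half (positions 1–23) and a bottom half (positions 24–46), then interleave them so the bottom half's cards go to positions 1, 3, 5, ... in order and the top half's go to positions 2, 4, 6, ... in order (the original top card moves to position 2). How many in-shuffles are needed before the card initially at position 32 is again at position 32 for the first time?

Follow position 32 under repeated in-shuffles:
32 → 17 → 34 → 21 → 42 → 37 → 27 → 7 → ... → 32 (length 23)
It first returns after 23 in-shuffles.

23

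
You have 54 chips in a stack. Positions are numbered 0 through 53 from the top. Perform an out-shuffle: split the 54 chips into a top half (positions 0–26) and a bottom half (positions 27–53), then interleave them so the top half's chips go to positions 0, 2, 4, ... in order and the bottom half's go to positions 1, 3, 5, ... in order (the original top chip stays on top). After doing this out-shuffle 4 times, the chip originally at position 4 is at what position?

11

Track the chip's position through each out-shuffle:
4 → 8 → 16 → 32 → 11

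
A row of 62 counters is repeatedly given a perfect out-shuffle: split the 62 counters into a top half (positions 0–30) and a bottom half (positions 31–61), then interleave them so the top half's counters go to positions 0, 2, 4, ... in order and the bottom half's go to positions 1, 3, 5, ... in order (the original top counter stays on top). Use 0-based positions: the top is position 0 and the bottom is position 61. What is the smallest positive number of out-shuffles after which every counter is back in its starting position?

60

The out-shuffle permutes the 62 positions with cycle lengths [1, 1, 60].
Every counter is home exactly when every cycle has completed a whole number of laps, i.e. after lcm(1, 60) = 60 out-shuffles.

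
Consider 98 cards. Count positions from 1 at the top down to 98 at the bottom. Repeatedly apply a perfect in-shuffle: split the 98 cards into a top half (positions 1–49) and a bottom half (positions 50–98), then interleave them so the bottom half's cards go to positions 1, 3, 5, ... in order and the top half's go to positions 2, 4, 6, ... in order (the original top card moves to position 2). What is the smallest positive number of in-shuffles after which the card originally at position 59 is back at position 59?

Follow position 59 under repeated in-shuffles:
59 → 19 → 38 → 76 → 53 → 7 → 14 → 28 → ... → 59 (length 30)
It first returns after 30 in-shuffles.

30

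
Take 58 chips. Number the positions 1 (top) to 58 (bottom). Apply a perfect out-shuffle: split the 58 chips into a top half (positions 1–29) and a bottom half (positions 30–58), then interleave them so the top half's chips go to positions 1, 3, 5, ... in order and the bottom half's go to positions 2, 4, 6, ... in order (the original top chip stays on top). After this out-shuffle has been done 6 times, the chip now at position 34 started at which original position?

22

Work backwards from position 34, undoing one out-shuffle at a time:
34 ← 46 ← 52 ← 55 ← 28 ← 43 ← 22
So the chip now at position 34 started at position 22.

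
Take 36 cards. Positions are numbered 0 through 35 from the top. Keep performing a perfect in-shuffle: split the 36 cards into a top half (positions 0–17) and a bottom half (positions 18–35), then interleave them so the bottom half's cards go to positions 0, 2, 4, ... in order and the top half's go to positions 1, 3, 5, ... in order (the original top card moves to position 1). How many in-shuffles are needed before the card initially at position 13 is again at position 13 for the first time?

36

Follow position 13 under repeated in-shuffles:
13 → 27 → 18 → 0 → 1 → 3 → 7 → 15 → ... → 13 (length 36)
It first returns after 36 in-shuffles.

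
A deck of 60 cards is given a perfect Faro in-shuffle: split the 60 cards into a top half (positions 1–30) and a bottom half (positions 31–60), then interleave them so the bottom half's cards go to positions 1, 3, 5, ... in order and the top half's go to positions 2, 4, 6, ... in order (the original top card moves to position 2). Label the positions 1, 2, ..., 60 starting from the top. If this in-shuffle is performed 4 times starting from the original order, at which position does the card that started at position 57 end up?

58

Track the card's position through each in-shuffle:
57 → 53 → 45 → 29 → 58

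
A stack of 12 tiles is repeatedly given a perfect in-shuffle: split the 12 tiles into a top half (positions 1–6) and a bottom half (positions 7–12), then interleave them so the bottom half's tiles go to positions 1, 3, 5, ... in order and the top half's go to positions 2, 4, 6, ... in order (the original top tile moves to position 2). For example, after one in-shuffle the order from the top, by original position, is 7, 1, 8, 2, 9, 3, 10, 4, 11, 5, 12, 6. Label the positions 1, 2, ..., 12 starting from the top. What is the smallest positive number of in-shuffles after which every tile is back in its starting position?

The in-shuffle permutes the 12 positions with cycle lengths [12].
Every tile is home exactly when every cycle has completed a whole number of laps, i.e. after lcm(12) = 12 in-shuffles.

12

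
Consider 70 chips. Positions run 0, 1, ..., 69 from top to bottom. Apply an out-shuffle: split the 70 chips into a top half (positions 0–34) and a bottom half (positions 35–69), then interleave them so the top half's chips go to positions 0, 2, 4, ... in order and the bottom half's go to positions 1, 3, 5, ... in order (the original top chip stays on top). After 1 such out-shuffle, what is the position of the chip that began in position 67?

65

Track the chip's position through each out-shuffle:
67 → 65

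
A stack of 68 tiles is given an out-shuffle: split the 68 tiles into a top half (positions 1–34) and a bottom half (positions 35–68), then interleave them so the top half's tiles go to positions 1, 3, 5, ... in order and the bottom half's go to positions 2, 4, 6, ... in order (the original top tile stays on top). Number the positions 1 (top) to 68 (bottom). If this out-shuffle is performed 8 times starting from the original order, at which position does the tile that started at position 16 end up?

22

Track the tile's position through each out-shuffle:
16 → 31 → 61 → 54 → 40 → 12 → 23 → 45 → 22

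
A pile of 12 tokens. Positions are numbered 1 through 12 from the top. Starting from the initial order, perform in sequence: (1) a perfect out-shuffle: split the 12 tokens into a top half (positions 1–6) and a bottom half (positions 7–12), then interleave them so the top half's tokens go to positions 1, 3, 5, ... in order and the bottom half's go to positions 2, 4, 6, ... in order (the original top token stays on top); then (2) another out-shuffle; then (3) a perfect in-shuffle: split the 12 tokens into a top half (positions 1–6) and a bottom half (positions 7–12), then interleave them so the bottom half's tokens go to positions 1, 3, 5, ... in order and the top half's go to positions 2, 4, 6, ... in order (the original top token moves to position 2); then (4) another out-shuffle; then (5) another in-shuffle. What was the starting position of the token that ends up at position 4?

Undo the operations in reverse order, starting from position 4:
  undo op 5 (in-shuffle, from top half): 4 ← 2
  undo op 4 (out-shuffle, from bottom half): 2 ← 7
  undo op 3 (in-shuffle, from bottom half): 7 ← 10
  undo op 2 (out-shuffle, from bottom half): 10 ← 11
  undo op 1 (out-shuffle, from top half): 11 ← 6
So the token at position 4 came from original position 6.

6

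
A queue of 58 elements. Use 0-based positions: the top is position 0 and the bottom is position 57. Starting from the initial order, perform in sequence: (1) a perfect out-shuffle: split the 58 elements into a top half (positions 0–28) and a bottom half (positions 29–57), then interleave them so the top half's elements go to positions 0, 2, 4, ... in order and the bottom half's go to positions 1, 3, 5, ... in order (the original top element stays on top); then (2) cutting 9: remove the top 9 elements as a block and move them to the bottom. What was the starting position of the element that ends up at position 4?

Undo the operations in reverse order, starting from position 4:
  undo op 2 (cut 9): 4 ← 13
  undo op 1 (out-shuffle, from bottom half): 13 ← 35
So the element at position 4 came from original position 35.

35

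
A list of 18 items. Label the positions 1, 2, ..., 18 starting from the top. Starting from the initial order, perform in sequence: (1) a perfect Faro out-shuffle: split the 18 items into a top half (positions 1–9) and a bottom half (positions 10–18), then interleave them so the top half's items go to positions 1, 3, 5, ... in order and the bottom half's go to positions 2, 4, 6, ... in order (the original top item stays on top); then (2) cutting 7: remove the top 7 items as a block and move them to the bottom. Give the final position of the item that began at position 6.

4

Track the item from position 6 forward through each operation:
  after op 1 (out-shuffle): 6 → 11
  after op 2 (cut 7): 11 → 4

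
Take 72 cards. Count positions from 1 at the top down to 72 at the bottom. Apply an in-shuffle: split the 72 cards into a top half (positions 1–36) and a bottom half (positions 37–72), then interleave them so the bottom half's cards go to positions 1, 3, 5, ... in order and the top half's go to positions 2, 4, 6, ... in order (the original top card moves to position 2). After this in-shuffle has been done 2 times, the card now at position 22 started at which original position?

42

Work backwards from position 22, undoing one in-shuffle at a time:
22 ← 11 ← 42
So the card now at position 22 started at position 42.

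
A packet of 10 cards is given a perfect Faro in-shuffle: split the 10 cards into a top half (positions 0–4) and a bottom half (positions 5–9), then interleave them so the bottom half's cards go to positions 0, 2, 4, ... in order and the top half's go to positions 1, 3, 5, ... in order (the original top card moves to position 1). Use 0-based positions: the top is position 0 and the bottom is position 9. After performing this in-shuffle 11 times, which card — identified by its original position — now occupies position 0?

5

Work backwards from position 0, undoing one in-shuffle at a time:
0 ← 5 ← 2 ← 6 ← 8 ← 9 ← 4 ← 7 ← 3 ← 1 ← 0 ← 5
So the card now at position 0 started at position 5.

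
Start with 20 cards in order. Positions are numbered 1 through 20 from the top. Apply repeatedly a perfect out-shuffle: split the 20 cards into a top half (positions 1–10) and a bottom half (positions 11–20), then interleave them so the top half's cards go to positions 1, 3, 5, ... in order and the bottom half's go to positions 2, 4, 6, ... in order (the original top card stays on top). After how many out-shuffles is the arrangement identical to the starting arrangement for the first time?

The out-shuffle permutes the 20 positions with cycle lengths [1, 1, 18].
Every card is home exactly when every cycle has completed a whole number of laps, i.e. after lcm(1, 18) = 18 out-shuffles.

18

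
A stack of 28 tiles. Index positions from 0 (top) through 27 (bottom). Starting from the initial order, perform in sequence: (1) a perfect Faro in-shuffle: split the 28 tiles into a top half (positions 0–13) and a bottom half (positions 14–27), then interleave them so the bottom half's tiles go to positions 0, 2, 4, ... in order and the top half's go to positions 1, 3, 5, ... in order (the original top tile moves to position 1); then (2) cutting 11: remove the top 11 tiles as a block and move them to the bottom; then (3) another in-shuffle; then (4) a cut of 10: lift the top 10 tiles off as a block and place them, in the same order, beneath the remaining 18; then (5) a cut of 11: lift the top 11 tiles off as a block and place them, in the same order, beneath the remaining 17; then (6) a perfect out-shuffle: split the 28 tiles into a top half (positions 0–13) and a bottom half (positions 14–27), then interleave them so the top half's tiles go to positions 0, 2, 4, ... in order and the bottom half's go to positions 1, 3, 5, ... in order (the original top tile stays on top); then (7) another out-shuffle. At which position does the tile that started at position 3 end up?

Track the tile from position 3 forward through each operation:
  after op 1 (in-shuffle): 3 → 7
  after op 2 (cut 11): 7 → 24
  after op 3 (in-shuffle): 24 → 20
  after op 4 (cut 10): 20 → 10
  after op 5 (cut 11): 10 → 27
  after op 6 (out-shuffle): 27 → 27
  after op 7 (out-shuffle): 27 → 27

27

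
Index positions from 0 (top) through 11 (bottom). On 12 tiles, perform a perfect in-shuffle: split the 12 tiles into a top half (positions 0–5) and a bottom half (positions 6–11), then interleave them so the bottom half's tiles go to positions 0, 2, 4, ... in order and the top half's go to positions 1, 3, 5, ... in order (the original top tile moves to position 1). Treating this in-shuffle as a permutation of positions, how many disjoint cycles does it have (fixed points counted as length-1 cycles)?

1

Trace each unvisited position around until it returns:
(0 1 3 7 2 5 ... len 12)
1 cycle in total.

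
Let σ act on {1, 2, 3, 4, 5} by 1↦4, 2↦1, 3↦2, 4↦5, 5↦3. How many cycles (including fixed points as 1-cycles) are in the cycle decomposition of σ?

Cycle decomposition: (1 4 5 3 2).
1 cycle.

1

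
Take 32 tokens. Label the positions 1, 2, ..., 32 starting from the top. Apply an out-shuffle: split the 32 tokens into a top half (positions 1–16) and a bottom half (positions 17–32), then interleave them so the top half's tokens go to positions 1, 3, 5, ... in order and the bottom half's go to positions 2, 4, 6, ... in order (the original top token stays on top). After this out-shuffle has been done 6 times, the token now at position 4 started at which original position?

Work backwards from position 4, undoing one out-shuffle at a time:
4 ← 18 ← 25 ← 13 ← 7 ← 4 ← 18
So the token now at position 4 started at position 18.

18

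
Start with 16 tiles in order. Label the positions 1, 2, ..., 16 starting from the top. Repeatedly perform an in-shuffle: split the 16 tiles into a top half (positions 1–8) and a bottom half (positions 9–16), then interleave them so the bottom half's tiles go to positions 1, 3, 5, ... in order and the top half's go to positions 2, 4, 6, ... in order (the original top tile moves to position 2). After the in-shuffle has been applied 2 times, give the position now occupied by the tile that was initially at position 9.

Track the tile's position through each in-shuffle:
9 → 1 → 2

2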